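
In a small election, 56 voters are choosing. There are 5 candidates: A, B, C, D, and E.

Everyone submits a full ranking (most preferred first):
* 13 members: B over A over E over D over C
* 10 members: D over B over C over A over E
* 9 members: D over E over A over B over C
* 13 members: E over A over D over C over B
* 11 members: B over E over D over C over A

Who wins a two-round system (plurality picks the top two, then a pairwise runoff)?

D

Round 1 first-place votes: A 0, B 24, C 0, D 19, E 13. B and D advance.
Runoff: B is ranked above D on 24 ballots, D above B on 32.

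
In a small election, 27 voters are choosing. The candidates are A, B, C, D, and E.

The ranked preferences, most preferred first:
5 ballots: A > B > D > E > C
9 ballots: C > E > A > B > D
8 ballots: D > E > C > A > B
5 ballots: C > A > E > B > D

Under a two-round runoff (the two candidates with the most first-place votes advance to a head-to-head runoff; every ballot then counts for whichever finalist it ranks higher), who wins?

C

Round 1 first-place votes: A 5, B 0, C 14, D 8, E 0. C and D advance.
Runoff: C is ranked above D on 14 ballots, D above C on 13.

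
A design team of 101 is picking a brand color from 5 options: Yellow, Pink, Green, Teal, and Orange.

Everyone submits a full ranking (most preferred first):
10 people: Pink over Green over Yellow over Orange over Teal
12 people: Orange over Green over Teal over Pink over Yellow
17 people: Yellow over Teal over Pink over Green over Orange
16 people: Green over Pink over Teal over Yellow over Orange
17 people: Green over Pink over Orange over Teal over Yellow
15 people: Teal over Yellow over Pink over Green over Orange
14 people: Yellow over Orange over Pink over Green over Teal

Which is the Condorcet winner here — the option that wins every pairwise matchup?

Pink vs Yellow: 55–46
Pink vs Green: 56–45
Pink vs Teal: 57–44
Pink vs Orange: 75–26
Pink beats every other option.

Pink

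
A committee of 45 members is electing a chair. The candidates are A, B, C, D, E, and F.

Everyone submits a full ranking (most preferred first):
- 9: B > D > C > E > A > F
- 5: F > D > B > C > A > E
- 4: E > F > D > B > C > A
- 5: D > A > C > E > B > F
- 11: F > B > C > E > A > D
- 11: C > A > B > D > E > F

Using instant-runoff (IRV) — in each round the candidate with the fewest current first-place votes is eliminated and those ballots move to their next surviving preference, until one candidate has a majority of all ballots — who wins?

Round 1: A 0, B 9, C 11, D 5, E 4, F 16. A eliminated.
Round 2: B 9, C 11, D 5, E 4, F 16. E eliminated.
Round 3: B 9, C 11, D 5, F 20. D eliminated.
Round 4: B 9, C 16, F 20. B eliminated.
Round 5: C 25, F 20. C has a majority (≥23).

C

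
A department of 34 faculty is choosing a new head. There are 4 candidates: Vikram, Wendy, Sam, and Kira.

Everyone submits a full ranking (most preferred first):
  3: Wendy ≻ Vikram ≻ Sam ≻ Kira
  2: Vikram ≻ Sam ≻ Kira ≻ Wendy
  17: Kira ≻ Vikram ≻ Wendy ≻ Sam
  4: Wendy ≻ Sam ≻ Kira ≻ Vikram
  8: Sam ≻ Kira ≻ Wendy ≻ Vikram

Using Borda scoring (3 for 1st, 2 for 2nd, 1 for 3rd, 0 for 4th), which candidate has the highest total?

Kira

Vikram: 3×2 + 2×3 + 17×2 + 4×0 + 8×0 = 46
Wendy: 3×3 + 2×0 + 17×1 + 4×3 + 8×1 = 46
Sam: 3×1 + 2×2 + 17×0 + 4×2 + 8×3 = 39
Kira: 3×0 + 2×1 + 17×3 + 4×1 + 8×2 = 73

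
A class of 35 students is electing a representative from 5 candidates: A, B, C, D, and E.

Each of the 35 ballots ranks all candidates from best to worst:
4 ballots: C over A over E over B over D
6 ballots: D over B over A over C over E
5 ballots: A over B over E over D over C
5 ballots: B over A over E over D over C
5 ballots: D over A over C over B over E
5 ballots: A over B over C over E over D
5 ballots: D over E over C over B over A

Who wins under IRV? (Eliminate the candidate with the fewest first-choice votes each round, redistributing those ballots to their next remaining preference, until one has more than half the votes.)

Round 1: A 10, B 5, C 4, D 16, E 0. E eliminated.
Round 2: A 10, B 5, C 4, D 16. C eliminated.
Round 3: A 14, B 5, D 16. B eliminated.
Round 4: A 19, D 16. A has a majority (≥18).

A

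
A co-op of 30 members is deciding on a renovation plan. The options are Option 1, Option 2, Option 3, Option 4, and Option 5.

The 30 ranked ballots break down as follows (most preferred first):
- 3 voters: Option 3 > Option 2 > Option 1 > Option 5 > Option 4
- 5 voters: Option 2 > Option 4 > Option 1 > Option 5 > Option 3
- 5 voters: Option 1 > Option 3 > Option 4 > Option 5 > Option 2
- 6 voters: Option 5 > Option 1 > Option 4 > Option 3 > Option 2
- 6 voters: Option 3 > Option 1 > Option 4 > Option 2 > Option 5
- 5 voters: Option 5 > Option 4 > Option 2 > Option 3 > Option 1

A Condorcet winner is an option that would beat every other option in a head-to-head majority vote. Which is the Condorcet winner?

Option 1

Option 1 vs Option 2: 17–13
Option 1 vs Option 3: 16–14
Option 1 vs Option 4: 20–10
Option 1 vs Option 5: 19–11
Option 1 beats every other option.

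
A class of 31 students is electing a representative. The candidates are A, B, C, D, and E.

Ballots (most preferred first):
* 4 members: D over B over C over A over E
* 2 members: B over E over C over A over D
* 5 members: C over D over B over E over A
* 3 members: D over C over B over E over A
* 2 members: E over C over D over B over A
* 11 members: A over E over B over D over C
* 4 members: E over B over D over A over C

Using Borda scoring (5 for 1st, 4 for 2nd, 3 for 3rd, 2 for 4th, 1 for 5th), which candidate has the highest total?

B

A: 4×2 + 2×2 + 5×1 + 3×1 + 2×1 + 11×5 + 4×2 = 85
B: 4×4 + 2×5 + 5×3 + 3×3 + 2×2 + 11×3 + 4×4 = 103
C: 4×3 + 2×3 + 5×5 + 3×4 + 2×4 + 11×1 + 4×1 = 78
D: 4×5 + 2×1 + 5×4 + 3×5 + 2×3 + 11×2 + 4×3 = 97
E: 4×1 + 2×4 + 5×2 + 3×2 + 2×5 + 11×4 + 4×5 = 102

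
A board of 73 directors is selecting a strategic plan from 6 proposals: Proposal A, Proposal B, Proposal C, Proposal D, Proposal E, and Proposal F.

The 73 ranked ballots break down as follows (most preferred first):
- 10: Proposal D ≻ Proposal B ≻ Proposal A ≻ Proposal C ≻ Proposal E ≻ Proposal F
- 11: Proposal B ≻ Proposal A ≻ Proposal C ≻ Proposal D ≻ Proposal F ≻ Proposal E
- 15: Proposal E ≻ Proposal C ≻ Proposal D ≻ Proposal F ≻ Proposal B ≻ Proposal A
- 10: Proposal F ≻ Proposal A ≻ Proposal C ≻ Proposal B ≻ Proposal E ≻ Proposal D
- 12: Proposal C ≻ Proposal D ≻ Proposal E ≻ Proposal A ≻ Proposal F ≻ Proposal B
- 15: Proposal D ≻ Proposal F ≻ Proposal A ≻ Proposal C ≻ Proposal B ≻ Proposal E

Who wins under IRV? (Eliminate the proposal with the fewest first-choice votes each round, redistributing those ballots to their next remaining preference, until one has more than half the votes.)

Proposal C

Round 1: Proposal A 0, Proposal B 11, Proposal C 12, Proposal D 25, Proposal E 15, Proposal F 10. Proposal A eliminated.
Round 2: Proposal B 11, Proposal C 12, Proposal D 25, Proposal E 15, Proposal F 10. Proposal F eliminated.
Round 3: Proposal B 11, Proposal C 22, Proposal D 25, Proposal E 15. Proposal B eliminated.
Round 4: Proposal C 33, Proposal D 25, Proposal E 15. Proposal E eliminated.
Round 5: Proposal C 48, Proposal D 25. Proposal C has a majority (≥37).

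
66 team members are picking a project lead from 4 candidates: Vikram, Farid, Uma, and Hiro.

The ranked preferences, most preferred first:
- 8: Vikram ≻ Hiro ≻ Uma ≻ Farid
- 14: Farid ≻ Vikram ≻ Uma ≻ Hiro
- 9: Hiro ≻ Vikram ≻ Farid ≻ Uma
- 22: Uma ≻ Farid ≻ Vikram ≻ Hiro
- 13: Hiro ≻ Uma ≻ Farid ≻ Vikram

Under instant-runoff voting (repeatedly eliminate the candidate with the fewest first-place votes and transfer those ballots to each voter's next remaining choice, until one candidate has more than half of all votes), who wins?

Uma

Round 1: Vikram 8, Farid 14, Uma 22, Hiro 22. Vikram eliminated.
Round 2: Farid 14, Uma 22, Hiro 30. Farid eliminated.
Round 3: Uma 36, Hiro 30. Uma has a majority (≥34).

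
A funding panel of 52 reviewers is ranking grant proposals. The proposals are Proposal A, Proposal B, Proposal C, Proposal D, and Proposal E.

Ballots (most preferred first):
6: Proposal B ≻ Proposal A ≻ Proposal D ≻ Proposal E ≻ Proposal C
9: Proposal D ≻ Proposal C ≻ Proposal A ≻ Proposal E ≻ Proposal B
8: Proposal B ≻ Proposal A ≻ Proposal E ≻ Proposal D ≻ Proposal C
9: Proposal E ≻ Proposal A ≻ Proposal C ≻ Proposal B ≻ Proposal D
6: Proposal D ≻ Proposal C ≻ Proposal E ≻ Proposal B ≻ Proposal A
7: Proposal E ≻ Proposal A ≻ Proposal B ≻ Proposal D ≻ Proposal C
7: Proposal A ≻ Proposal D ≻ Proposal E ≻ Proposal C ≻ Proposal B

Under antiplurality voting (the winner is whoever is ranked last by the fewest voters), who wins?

Last-place votes: Proposal A 6, Proposal B 16, Proposal C 21, Proposal D 9, Proposal E 0.

Proposal E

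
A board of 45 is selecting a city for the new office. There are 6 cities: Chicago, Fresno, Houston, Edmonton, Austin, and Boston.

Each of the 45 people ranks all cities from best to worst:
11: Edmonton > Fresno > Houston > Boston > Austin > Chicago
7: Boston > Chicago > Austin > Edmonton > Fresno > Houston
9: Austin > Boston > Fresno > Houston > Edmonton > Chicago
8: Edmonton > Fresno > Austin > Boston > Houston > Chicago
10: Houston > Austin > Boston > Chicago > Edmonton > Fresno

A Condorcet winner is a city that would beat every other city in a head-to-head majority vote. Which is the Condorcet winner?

Austin vs Chicago: 38–7
Austin vs Fresno: 26–19
Austin vs Houston: 24–21
Austin vs Edmonton: 26–19
Austin vs Boston: 27–18
Austin beats every other city.

Austin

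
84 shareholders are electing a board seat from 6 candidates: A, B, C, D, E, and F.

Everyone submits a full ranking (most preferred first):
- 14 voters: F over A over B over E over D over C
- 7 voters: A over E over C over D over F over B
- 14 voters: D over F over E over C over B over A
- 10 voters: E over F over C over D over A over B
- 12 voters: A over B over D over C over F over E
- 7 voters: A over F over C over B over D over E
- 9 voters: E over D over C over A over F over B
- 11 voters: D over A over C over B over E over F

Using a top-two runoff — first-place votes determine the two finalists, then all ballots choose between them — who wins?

D

Round 1 first-place votes: A 26, B 0, C 0, D 25, E 19, F 14. A and D advance.
Runoff: A is ranked above D on 40 ballots, D above A on 44.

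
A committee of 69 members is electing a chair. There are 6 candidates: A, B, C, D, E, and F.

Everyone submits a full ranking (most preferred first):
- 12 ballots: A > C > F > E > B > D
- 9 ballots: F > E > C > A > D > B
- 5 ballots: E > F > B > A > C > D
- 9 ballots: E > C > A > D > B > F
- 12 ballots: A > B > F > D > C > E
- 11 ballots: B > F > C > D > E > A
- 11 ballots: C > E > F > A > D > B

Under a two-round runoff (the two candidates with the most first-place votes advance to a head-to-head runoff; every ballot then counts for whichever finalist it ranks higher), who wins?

E

Round 1 first-place votes: A 24, B 11, C 11, D 0, E 14, F 9. A and E advance.
Runoff: A is ranked above E on 24 ballots, E above A on 45.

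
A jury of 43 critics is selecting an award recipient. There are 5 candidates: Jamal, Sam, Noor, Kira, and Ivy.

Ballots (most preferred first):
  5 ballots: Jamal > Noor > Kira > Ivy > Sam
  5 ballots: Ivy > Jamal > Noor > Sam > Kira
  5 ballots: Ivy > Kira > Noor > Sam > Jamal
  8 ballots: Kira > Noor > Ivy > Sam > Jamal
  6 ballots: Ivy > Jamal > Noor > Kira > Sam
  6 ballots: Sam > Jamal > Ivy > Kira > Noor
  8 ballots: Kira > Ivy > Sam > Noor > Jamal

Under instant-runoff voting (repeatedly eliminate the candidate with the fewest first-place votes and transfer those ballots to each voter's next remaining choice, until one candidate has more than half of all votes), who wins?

Ivy

Round 1: Jamal 5, Sam 6, Noor 0, Kira 16, Ivy 16. Noor eliminated.
Round 2: Jamal 5, Sam 6, Kira 16, Ivy 16. Jamal eliminated.
Round 3: Sam 6, Kira 21, Ivy 16. Sam eliminated.
Round 4: Kira 21, Ivy 22. Ivy has a majority (≥22).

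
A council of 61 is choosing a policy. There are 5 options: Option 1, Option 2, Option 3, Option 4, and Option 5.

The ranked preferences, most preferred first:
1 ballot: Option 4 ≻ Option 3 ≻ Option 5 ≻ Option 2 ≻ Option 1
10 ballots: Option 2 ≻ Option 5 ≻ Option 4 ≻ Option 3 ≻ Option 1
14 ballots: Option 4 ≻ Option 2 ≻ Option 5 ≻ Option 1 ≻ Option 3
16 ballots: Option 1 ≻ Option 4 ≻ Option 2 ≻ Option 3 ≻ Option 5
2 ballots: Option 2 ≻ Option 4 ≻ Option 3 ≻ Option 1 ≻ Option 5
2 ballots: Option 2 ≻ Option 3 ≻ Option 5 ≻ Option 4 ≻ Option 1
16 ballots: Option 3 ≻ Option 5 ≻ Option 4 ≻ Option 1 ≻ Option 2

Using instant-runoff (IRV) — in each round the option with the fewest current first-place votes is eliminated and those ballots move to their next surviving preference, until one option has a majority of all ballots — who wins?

Option 4

Round 1: Option 1 16, Option 2 14, Option 3 16, Option 4 15, Option 5 0. Option 5 eliminated.
Round 2: Option 1 16, Option 2 14, Option 3 16, Option 4 15. Option 2 eliminated.
Round 3: Option 1 16, Option 3 18, Option 4 27. Option 1 eliminated.
Round 4: Option 3 18, Option 4 43. Option 4 has a majority (≥31).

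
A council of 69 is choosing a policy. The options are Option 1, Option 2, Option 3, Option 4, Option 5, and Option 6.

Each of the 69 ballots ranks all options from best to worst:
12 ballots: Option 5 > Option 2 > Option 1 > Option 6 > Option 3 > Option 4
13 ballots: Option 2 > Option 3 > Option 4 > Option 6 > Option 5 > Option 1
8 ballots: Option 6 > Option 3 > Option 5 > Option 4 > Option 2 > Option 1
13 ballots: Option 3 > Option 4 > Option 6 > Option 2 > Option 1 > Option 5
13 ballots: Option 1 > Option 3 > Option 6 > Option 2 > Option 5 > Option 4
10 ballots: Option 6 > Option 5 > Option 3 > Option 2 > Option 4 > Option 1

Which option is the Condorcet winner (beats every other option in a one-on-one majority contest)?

Option 3

Option 3 vs Option 1: 44–25
Option 3 vs Option 2: 44–25
Option 3 vs Option 4: 69–0
Option 3 vs Option 5: 47–22
Option 3 vs Option 6: 39–30
Option 3 beats every other option.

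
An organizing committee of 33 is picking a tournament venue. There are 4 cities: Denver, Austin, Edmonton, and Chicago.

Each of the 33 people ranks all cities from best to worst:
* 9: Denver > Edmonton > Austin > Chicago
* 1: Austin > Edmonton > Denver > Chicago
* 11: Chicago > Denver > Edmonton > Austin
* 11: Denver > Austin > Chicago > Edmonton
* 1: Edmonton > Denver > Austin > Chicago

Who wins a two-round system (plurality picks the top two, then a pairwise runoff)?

Round 1 first-place votes: Denver 20, Austin 1, Edmonton 1, Chicago 11. Denver and Chicago advance.
Runoff: Denver is ranked above Chicago on 22 ballots, Chicago above Denver on 11.

Denver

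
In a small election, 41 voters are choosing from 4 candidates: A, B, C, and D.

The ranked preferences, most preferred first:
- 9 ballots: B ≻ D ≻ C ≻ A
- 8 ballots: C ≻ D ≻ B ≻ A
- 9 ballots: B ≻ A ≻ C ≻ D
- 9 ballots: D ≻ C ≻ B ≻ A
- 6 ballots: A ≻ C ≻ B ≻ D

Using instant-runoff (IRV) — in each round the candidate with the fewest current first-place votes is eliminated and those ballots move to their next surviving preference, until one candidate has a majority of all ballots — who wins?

C

Round 1: A 6, B 18, C 8, D 9. A eliminated.
Round 2: B 18, C 14, D 9. D eliminated.
Round 3: B 18, C 23. C has a majority (≥21).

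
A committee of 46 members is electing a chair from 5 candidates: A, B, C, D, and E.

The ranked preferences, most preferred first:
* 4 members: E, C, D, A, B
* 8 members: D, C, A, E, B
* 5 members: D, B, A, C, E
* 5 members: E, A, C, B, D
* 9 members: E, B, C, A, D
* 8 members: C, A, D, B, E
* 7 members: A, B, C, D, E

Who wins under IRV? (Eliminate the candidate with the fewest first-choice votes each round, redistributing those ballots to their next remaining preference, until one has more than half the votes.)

C

Round 1: A 7, B 0, C 8, D 13, E 18. B eliminated.
Round 2: A 7, C 8, D 13, E 18. A eliminated.
Round 3: C 15, D 13, E 18. D eliminated.
Round 4: C 28, E 18. C has a majority (≥24).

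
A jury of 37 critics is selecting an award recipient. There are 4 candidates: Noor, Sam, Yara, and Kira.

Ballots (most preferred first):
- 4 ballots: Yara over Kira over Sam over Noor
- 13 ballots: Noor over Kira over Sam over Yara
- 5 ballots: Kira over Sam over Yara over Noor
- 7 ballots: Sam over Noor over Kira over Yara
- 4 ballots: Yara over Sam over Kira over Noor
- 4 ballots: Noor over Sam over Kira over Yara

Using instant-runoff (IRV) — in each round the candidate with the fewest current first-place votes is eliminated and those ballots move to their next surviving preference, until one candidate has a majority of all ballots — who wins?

Sam

Round 1: Noor 17, Sam 7, Yara 8, Kira 5. Kira eliminated.
Round 2: Noor 17, Sam 12, Yara 8. Yara eliminated.
Round 3: Noor 17, Sam 20. Sam has a majority (≥19).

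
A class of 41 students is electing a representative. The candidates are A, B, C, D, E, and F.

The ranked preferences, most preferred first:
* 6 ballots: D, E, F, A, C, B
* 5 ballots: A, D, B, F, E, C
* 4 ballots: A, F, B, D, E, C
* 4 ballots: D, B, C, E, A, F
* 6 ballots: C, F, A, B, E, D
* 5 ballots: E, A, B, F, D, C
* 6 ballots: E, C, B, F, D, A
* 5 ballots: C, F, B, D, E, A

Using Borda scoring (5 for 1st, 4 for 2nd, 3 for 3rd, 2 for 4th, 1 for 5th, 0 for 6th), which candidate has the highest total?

A: 6×2 + 5×5 + 4×5 + 4×1 + 6×3 + 5×4 + 6×0 + 5×0 = 99
B: 6×0 + 5×3 + 4×3 + 4×4 + 6×2 + 5×3 + 6×3 + 5×3 = 103
C: 6×1 + 5×0 + 4×0 + 4×3 + 6×5 + 5×0 + 6×4 + 5×5 = 97
D: 6×5 + 5×4 + 4×2 + 4×5 + 6×0 + 5×1 + 6×1 + 5×2 = 99
E: 6×4 + 5×1 + 4×1 + 4×2 + 6×1 + 5×5 + 6×5 + 5×1 = 107
F: 6×3 + 5×2 + 4×4 + 4×0 + 6×4 + 5×2 + 6×2 + 5×4 = 110

F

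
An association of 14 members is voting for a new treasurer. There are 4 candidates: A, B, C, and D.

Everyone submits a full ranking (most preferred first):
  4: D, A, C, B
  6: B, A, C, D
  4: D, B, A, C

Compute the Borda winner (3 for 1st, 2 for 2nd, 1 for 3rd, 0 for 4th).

A: 4×2 + 6×2 + 4×1 = 24
B: 4×0 + 6×3 + 4×2 = 26
C: 4×1 + 6×1 + 4×0 = 10
D: 4×3 + 6×0 + 4×3 = 24

B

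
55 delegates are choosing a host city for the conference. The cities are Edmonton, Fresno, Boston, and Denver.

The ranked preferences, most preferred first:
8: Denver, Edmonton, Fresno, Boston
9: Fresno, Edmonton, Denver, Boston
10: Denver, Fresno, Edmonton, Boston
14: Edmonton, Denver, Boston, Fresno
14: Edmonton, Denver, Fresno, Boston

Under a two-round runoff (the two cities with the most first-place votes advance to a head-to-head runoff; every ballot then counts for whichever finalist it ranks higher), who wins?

Round 1 first-place votes: Edmonton 28, Fresno 9, Boston 0, Denver 18. Edmonton and Denver advance.
Runoff: Edmonton is ranked above Denver on 37 ballots, Denver above Edmonton on 18.

Edmonton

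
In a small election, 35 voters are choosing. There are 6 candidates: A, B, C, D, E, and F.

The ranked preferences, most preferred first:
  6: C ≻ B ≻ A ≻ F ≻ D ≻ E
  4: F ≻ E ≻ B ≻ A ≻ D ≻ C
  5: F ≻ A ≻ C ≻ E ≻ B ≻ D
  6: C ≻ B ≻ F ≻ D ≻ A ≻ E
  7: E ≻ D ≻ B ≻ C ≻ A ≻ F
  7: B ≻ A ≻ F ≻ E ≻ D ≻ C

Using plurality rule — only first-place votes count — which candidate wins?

C

First-place votes: A 0, B 7, C 12, D 0, E 7, F 9.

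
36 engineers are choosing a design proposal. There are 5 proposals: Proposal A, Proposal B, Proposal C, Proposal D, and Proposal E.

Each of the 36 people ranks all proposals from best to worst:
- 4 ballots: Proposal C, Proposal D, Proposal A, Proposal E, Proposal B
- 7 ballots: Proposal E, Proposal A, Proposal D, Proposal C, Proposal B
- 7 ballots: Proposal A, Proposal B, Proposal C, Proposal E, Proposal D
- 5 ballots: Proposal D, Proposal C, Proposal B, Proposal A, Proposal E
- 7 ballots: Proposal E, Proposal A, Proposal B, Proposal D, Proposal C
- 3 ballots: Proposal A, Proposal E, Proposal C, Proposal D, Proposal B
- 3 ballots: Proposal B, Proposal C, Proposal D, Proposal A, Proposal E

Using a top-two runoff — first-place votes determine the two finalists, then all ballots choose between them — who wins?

Proposal A

Round 1 first-place votes: Proposal A 10, Proposal B 3, Proposal C 4, Proposal D 5, Proposal E 14. Proposal E and Proposal A advance.
Runoff: Proposal E is ranked above Proposal A on 14 ballots, Proposal A above Proposal E on 22.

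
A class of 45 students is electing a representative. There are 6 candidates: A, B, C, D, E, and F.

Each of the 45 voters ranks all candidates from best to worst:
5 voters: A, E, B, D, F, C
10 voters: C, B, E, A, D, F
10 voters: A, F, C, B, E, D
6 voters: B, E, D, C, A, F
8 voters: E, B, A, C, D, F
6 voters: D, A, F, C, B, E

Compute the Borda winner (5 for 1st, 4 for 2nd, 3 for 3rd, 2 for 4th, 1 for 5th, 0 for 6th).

A

A: 5×5 + 10×2 + 10×5 + 6×1 + 8×3 + 6×4 = 149
B: 5×3 + 10×4 + 10×2 + 6×5 + 8×4 + 6×1 = 143
C: 5×0 + 10×5 + 10×3 + 6×2 + 8×2 + 6×2 = 120
D: 5×2 + 10×1 + 10×0 + 6×3 + 8×1 + 6×5 = 76
E: 5×4 + 10×3 + 10×1 + 6×4 + 8×5 + 6×0 = 124
F: 5×1 + 10×0 + 10×4 + 6×0 + 8×0 + 6×3 = 63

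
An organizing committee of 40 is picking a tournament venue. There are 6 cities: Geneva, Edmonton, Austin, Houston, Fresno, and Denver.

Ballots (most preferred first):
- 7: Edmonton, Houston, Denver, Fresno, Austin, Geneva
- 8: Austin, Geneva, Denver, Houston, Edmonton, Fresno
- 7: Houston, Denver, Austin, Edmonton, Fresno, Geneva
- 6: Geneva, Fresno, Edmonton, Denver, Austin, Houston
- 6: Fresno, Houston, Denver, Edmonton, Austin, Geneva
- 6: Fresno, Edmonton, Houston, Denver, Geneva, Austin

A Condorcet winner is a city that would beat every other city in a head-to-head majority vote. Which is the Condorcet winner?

Houston

Houston vs Geneva: 26–14
Houston vs Edmonton: 21–19
Houston vs Austin: 26–14
Houston vs Fresno: 22–18
Houston vs Denver: 26–14
Houston beats every other city.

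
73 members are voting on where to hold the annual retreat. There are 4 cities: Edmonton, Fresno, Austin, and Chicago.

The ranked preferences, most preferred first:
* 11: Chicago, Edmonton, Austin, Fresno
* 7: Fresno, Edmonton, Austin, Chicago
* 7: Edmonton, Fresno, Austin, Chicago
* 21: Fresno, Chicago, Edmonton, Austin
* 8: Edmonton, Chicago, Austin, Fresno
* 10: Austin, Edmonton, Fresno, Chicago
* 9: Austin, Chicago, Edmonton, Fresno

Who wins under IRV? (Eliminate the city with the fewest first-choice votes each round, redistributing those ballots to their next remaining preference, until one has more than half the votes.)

Round 1: Edmonton 15, Fresno 28, Austin 19, Chicago 11. Chicago eliminated.
Round 2: Edmonton 26, Fresno 28, Austin 19. Austin eliminated.
Round 3: Edmonton 45, Fresno 28. Edmonton has a majority (≥37).

Edmonton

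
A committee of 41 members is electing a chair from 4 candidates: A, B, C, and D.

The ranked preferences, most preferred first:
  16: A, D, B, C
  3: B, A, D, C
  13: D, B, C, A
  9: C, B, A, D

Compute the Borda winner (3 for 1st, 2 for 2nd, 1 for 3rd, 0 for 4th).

D

A: 16×3 + 3×2 + 13×0 + 9×1 = 63
B: 16×1 + 3×3 + 13×2 + 9×2 = 69
C: 16×0 + 3×0 + 13×1 + 9×3 = 40
D: 16×2 + 3×1 + 13×3 + 9×0 = 74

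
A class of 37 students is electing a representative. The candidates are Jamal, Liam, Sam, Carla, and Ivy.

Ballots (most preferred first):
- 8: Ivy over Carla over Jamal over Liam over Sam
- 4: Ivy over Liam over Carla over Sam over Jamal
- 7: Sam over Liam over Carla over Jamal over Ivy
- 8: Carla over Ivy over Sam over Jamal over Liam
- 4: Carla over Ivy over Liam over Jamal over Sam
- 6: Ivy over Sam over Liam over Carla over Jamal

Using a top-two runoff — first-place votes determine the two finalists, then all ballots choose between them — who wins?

Carla

Round 1 first-place votes: Jamal 0, Liam 0, Sam 7, Carla 12, Ivy 18. Ivy and Carla advance.
Runoff: Ivy is ranked above Carla on 18 ballots, Carla above Ivy on 19.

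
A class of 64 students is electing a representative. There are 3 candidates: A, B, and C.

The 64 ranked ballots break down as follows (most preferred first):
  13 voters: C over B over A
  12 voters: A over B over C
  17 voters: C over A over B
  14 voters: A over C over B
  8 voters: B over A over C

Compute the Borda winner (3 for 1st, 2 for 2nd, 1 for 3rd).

A: 13×1 + 12×3 + 17×2 + 14×3 + 8×2 = 141
B: 13×2 + 12×2 + 17×1 + 14×1 + 8×3 = 105
C: 13×3 + 12×1 + 17×3 + 14×2 + 8×1 = 138

A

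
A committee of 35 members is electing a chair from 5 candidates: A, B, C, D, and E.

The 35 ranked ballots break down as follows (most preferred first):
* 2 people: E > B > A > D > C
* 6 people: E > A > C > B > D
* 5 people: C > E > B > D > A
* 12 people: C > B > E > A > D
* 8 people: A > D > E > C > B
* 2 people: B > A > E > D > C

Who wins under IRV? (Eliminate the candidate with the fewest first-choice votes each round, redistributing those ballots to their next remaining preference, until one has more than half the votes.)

A

Round 1: A 8, B 2, C 17, D 0, E 8. D eliminated.
Round 2: A 8, B 2, C 17, E 8. B eliminated.
Round 3: A 10, C 17, E 8. E eliminated.
Round 4: A 18, C 17. A has a majority (≥18).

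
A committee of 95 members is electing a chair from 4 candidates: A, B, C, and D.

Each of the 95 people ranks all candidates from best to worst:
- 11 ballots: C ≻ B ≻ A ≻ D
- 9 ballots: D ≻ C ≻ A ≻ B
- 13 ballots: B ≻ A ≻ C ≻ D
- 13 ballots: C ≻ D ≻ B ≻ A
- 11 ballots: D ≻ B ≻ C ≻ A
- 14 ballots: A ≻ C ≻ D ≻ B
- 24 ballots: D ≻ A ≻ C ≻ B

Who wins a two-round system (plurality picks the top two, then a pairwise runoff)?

C

Round 1 first-place votes: A 14, B 13, C 24, D 44. D and C advance.
Runoff: D is ranked above C on 44 ballots, C above D on 51.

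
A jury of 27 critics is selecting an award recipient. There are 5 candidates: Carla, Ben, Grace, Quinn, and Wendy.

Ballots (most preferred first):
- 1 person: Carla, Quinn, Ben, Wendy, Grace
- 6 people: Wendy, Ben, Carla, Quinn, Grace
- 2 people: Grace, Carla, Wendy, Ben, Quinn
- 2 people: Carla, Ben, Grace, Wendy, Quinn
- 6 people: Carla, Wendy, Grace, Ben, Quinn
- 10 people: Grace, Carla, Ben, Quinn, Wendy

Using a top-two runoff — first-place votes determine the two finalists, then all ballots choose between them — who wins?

Round 1 first-place votes: Carla 9, Ben 0, Grace 12, Quinn 0, Wendy 6. Grace and Carla advance.
Runoff: Grace is ranked above Carla on 12 ballots, Carla above Grace on 15.

Carla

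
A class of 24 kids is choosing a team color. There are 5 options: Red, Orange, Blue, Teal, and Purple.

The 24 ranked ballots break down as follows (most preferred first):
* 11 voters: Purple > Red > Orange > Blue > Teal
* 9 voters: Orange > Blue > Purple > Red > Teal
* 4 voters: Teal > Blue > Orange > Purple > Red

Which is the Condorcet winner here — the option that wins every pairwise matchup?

Orange

Orange vs Red: 13–11
Orange vs Blue: 20–4
Orange vs Teal: 20–4
Orange vs Purple: 13–11
Orange beats every other option.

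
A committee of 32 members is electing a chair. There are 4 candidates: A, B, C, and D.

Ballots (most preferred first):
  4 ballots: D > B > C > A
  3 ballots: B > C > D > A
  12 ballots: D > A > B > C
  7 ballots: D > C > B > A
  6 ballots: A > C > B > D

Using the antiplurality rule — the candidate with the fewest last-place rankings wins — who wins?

Last-place votes: A 14, B 0, C 12, D 6.

B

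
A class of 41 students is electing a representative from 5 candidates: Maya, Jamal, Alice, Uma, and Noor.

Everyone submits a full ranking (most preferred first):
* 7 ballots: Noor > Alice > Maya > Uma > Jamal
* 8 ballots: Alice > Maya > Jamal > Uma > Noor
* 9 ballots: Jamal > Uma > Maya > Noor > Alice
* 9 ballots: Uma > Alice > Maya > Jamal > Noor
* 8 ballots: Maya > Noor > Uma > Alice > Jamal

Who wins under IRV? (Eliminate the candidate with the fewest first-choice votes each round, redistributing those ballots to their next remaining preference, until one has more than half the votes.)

Round 1: Maya 8, Jamal 9, Alice 8, Uma 9, Noor 7. Noor eliminated.
Round 2: Maya 8, Jamal 9, Alice 15, Uma 9. Maya eliminated.
Round 3: Jamal 9, Alice 15, Uma 17. Jamal eliminated.
Round 4: Alice 15, Uma 26. Uma has a majority (≥21).

Uma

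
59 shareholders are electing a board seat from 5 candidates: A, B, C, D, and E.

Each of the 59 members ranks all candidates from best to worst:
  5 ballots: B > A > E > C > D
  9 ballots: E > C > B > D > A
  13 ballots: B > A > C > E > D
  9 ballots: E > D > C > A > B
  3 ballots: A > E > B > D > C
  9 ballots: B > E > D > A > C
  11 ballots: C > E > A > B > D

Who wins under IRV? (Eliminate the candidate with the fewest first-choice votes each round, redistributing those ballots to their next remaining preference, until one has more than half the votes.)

E

Round 1: A 3, B 27, C 11, D 0, E 18. D eliminated.
Round 2: A 3, B 27, C 11, E 18. A eliminated.
Round 3: B 27, C 11, E 21. C eliminated.
Round 4: B 27, E 32. E has a majority (≥30).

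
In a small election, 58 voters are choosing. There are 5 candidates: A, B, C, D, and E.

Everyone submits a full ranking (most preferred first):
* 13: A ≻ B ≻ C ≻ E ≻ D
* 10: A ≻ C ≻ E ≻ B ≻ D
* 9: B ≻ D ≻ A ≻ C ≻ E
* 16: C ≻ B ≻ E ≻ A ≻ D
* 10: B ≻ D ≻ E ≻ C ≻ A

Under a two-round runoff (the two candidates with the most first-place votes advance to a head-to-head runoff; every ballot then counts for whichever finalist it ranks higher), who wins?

B

Round 1 first-place votes: A 23, B 19, C 16, D 0, E 0. A and B advance.
Runoff: A is ranked above B on 23 ballots, B above A on 35.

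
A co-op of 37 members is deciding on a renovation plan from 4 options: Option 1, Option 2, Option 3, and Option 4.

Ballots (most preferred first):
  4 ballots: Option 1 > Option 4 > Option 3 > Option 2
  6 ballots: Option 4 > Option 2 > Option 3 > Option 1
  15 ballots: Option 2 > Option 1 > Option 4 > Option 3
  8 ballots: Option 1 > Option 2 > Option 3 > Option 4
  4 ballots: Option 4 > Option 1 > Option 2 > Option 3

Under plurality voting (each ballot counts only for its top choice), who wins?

Option 2

First-place votes: Option 1 12, Option 2 15, Option 3 0, Option 4 10.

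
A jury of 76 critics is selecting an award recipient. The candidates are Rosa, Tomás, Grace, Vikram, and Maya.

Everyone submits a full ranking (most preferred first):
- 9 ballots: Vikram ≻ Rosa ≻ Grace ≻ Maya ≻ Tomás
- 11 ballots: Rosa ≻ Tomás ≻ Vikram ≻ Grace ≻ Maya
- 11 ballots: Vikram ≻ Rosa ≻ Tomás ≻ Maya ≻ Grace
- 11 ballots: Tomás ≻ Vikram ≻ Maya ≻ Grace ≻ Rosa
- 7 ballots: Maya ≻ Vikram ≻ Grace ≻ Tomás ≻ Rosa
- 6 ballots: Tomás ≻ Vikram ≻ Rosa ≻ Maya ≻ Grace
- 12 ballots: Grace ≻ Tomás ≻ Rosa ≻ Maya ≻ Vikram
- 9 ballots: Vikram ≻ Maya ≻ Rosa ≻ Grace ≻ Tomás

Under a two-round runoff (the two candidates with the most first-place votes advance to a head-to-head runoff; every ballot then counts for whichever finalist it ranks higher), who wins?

Round 1 first-place votes: Rosa 11, Tomás 17, Grace 12, Vikram 29, Maya 7. Vikram and Tomás advance.
Runoff: Vikram is ranked above Tomás on 36 ballots, Tomás above Vikram on 40.

Tomás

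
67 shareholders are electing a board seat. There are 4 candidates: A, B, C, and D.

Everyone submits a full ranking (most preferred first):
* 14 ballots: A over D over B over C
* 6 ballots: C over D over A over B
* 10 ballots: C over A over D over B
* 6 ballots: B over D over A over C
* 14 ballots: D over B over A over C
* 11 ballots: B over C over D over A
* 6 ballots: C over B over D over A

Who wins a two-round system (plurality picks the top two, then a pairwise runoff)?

Round 1 first-place votes: A 14, B 17, C 22, D 14. C and B advance.
Runoff: C is ranked above B on 22 ballots, B above C on 45.

B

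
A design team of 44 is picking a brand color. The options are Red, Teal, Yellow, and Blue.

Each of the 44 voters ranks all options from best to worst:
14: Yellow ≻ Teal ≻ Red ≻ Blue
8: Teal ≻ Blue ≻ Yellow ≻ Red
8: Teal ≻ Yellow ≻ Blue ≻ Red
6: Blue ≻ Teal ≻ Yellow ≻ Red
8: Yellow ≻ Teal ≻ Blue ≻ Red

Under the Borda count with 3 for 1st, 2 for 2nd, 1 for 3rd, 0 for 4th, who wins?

Red: 14×1 + 8×0 + 8×0 + 6×0 + 8×0 = 14
Teal: 14×2 + 8×3 + 8×3 + 6×2 + 8×2 = 104
Yellow: 14×3 + 8×1 + 8×2 + 6×1 + 8×3 = 96
Blue: 14×0 + 8×2 + 8×1 + 6×3 + 8×1 = 50

Teal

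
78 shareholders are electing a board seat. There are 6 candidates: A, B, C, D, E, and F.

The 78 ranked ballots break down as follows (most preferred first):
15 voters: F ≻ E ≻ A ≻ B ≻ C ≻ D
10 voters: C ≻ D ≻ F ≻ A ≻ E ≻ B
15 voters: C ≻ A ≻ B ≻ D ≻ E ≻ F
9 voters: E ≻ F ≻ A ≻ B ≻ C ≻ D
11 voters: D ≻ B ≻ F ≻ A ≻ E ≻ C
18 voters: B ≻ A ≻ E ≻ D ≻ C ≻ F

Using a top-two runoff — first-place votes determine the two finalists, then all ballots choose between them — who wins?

Round 1 first-place votes: A 0, B 18, C 25, D 11, E 9, F 15. C and B advance.
Runoff: C is ranked above B on 25 ballots, B above C on 53.

B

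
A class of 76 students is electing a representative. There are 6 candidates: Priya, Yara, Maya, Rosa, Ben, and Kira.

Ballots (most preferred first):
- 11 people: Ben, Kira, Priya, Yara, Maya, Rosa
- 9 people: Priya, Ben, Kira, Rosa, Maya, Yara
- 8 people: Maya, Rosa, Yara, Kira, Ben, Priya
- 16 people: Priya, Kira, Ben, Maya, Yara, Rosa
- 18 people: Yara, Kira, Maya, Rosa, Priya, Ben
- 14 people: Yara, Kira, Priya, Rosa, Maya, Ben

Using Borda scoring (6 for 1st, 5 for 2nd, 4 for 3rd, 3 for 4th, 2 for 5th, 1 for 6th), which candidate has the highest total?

Priya: 11×4 + 9×6 + 8×1 + 16×6 + 18×2 + 14×4 = 294
Yara: 11×3 + 9×1 + 8×4 + 16×2 + 18×6 + 14×6 = 298
Maya: 11×2 + 9×2 + 8×6 + 16×3 + 18×4 + 14×2 = 236
Rosa: 11×1 + 9×3 + 8×5 + 16×1 + 18×3 + 14×3 = 190
Ben: 11×6 + 9×5 + 8×2 + 16×4 + 18×1 + 14×1 = 223
Kira: 11×5 + 9×4 + 8×3 + 16×5 + 18×5 + 14×5 = 355

Kira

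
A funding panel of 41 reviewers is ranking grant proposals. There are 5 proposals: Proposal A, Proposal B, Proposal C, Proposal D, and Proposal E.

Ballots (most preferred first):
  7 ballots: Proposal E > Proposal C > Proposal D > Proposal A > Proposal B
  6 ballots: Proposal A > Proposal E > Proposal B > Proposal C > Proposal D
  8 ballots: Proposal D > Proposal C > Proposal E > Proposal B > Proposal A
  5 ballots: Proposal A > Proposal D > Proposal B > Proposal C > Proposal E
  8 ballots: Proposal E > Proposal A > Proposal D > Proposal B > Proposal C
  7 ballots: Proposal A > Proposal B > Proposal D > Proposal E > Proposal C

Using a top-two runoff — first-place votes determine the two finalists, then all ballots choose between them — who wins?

Proposal E

Round 1 first-place votes: Proposal A 18, Proposal B 0, Proposal C 0, Proposal D 8, Proposal E 15. Proposal A and Proposal E advance.
Runoff: Proposal A is ranked above Proposal E on 18 ballots, Proposal E above Proposal A on 23.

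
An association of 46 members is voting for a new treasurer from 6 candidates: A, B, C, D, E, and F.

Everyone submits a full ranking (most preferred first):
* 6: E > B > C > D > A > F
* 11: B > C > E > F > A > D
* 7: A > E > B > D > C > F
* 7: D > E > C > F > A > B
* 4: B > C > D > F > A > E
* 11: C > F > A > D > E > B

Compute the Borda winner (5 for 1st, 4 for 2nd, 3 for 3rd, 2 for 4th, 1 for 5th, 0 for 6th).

C

A: 6×1 + 11×1 + 7×5 + 7×1 + 4×1 + 11×3 = 96
B: 6×4 + 11×5 + 7×3 + 7×0 + 4×5 + 11×0 = 120
C: 6×3 + 11×4 + 7×1 + 7×3 + 4×4 + 11×5 = 161
D: 6×2 + 11×0 + 7×2 + 7×5 + 4×3 + 11×2 = 95
E: 6×5 + 11×3 + 7×4 + 7×4 + 4×0 + 11×1 = 130
F: 6×0 + 11×2 + 7×0 + 7×2 + 4×2 + 11×4 = 88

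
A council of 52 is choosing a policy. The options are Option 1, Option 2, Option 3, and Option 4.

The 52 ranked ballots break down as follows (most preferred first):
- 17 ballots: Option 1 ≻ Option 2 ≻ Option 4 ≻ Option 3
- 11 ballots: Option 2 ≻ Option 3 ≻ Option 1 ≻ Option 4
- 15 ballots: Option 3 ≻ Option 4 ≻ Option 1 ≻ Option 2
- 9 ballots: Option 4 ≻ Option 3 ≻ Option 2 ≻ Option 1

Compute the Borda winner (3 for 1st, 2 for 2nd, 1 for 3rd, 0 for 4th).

Option 1: 17×3 + 11×1 + 15×1 + 9×0 = 77
Option 2: 17×2 + 11×3 + 15×0 + 9×1 = 76
Option 3: 17×0 + 11×2 + 15×3 + 9×2 = 85
Option 4: 17×1 + 11×0 + 15×2 + 9×3 = 74

Option 3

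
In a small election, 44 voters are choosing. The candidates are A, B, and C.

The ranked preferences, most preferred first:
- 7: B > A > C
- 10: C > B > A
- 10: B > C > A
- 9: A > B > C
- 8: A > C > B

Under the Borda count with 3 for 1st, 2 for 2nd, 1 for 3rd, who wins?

B

A: 7×2 + 10×1 + 10×1 + 9×3 + 8×3 = 85
B: 7×3 + 10×2 + 10×3 + 9×2 + 8×1 = 97
C: 7×1 + 10×3 + 10×2 + 9×1 + 8×2 = 82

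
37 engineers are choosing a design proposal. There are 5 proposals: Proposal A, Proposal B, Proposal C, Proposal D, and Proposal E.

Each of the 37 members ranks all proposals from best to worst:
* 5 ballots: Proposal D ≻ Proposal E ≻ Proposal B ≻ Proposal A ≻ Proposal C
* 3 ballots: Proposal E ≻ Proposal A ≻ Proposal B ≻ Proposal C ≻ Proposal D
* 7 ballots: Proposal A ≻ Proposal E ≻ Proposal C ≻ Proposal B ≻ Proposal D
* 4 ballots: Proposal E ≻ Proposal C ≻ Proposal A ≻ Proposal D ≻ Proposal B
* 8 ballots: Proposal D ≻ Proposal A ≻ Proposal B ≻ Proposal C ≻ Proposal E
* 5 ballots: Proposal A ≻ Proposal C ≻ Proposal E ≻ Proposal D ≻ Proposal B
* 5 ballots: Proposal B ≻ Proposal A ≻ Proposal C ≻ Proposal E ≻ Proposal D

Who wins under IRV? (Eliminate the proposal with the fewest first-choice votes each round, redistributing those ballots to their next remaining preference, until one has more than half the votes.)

Round 1: Proposal A 12, Proposal B 5, Proposal C 0, Proposal D 13, Proposal E 7. Proposal C eliminated.
Round 2: Proposal A 12, Proposal B 5, Proposal D 13, Proposal E 7. Proposal B eliminated.
Round 3: Proposal A 17, Proposal D 13, Proposal E 7. Proposal E eliminated.
Round 4: Proposal A 24, Proposal D 13. Proposal A has a majority (≥19).

Proposal A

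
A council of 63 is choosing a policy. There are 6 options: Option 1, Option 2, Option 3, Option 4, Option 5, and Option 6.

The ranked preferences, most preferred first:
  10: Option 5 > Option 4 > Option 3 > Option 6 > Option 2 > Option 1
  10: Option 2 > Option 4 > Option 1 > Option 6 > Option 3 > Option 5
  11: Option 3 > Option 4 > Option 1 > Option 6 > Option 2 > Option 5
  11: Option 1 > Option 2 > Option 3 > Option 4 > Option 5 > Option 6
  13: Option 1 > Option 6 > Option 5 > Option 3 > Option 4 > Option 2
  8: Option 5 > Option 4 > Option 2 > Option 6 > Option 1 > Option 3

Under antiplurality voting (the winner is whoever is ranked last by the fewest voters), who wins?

Option 4

Last-place votes: Option 1 10, Option 2 13, Option 3 8, Option 4 0, Option 5 21, Option 6 11.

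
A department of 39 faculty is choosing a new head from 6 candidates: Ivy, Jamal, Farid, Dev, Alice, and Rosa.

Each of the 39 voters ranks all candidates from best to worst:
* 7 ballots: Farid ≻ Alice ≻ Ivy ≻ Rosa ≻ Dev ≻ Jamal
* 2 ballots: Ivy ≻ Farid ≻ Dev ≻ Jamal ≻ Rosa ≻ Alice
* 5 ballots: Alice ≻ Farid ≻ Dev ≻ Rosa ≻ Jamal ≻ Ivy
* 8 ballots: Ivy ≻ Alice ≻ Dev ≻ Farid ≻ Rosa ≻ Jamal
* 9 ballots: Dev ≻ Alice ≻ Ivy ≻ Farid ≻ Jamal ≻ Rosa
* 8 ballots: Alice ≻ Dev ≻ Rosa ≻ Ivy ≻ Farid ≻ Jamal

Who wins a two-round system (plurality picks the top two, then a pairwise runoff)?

Alice

Round 1 first-place votes: Ivy 10, Jamal 0, Farid 7, Dev 9, Alice 13, Rosa 0. Alice and Ivy advance.
Runoff: Alice is ranked above Ivy on 29 ballots, Ivy above Alice on 10.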